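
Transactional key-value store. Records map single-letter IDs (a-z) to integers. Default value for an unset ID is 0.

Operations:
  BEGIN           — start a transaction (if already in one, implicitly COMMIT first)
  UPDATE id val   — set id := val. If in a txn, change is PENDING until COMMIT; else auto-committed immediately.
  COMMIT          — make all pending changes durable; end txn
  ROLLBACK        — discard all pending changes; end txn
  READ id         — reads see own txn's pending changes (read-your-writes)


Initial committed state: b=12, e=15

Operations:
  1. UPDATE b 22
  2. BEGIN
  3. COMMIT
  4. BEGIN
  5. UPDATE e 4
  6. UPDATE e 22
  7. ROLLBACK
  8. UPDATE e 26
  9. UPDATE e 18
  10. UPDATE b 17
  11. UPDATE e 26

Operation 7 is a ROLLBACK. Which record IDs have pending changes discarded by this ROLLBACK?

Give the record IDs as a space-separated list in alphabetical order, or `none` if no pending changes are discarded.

Initial committed: {b=12, e=15}
Op 1: UPDATE b=22 (auto-commit; committed b=22)
Op 2: BEGIN: in_txn=True, pending={}
Op 3: COMMIT: merged [] into committed; committed now {b=22, e=15}
Op 4: BEGIN: in_txn=True, pending={}
Op 5: UPDATE e=4 (pending; pending now {e=4})
Op 6: UPDATE e=22 (pending; pending now {e=22})
Op 7: ROLLBACK: discarded pending ['e']; in_txn=False
Op 8: UPDATE e=26 (auto-commit; committed e=26)
Op 9: UPDATE e=18 (auto-commit; committed e=18)
Op 10: UPDATE b=17 (auto-commit; committed b=17)
Op 11: UPDATE e=26 (auto-commit; committed e=26)
ROLLBACK at op 7 discards: ['e']

Answer: e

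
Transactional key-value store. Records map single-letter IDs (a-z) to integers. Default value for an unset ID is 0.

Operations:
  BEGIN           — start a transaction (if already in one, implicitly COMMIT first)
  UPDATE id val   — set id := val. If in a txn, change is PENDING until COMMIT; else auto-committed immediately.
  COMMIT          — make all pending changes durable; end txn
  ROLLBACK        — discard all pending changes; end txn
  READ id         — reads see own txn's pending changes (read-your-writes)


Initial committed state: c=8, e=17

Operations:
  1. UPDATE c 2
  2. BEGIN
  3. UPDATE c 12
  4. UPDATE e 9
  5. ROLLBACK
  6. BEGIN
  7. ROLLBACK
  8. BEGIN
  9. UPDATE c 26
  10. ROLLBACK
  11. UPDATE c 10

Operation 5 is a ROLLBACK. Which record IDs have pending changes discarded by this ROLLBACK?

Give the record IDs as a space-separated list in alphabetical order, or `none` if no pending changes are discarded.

Answer: c e

Derivation:
Initial committed: {c=8, e=17}
Op 1: UPDATE c=2 (auto-commit; committed c=2)
Op 2: BEGIN: in_txn=True, pending={}
Op 3: UPDATE c=12 (pending; pending now {c=12})
Op 4: UPDATE e=9 (pending; pending now {c=12, e=9})
Op 5: ROLLBACK: discarded pending ['c', 'e']; in_txn=False
Op 6: BEGIN: in_txn=True, pending={}
Op 7: ROLLBACK: discarded pending []; in_txn=False
Op 8: BEGIN: in_txn=True, pending={}
Op 9: UPDATE c=26 (pending; pending now {c=26})
Op 10: ROLLBACK: discarded pending ['c']; in_txn=False
Op 11: UPDATE c=10 (auto-commit; committed c=10)
ROLLBACK at op 5 discards: ['c', 'e']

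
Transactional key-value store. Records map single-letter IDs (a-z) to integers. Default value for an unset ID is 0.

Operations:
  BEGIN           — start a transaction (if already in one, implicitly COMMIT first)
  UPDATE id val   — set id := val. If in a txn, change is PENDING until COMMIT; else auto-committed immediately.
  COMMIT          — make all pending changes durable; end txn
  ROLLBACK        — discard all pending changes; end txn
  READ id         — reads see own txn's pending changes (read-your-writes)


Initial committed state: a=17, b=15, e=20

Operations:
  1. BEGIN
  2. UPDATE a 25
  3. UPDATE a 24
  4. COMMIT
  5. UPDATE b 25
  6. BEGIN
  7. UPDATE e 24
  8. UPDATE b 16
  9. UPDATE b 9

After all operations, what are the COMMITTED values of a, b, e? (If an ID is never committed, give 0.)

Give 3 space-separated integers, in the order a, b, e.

Initial committed: {a=17, b=15, e=20}
Op 1: BEGIN: in_txn=True, pending={}
Op 2: UPDATE a=25 (pending; pending now {a=25})
Op 3: UPDATE a=24 (pending; pending now {a=24})
Op 4: COMMIT: merged ['a'] into committed; committed now {a=24, b=15, e=20}
Op 5: UPDATE b=25 (auto-commit; committed b=25)
Op 6: BEGIN: in_txn=True, pending={}
Op 7: UPDATE e=24 (pending; pending now {e=24})
Op 8: UPDATE b=16 (pending; pending now {b=16, e=24})
Op 9: UPDATE b=9 (pending; pending now {b=9, e=24})
Final committed: {a=24, b=25, e=20}

Answer: 24 25 20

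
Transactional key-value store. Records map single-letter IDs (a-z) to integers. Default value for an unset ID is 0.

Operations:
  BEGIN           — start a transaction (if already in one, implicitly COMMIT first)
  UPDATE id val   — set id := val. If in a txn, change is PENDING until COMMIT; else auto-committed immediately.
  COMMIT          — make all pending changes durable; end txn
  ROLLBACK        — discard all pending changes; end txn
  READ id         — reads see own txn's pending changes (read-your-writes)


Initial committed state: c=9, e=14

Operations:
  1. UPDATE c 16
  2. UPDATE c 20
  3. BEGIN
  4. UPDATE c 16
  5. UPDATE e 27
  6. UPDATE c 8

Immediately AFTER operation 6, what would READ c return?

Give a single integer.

Initial committed: {c=9, e=14}
Op 1: UPDATE c=16 (auto-commit; committed c=16)
Op 2: UPDATE c=20 (auto-commit; committed c=20)
Op 3: BEGIN: in_txn=True, pending={}
Op 4: UPDATE c=16 (pending; pending now {c=16})
Op 5: UPDATE e=27 (pending; pending now {c=16, e=27})
Op 6: UPDATE c=8 (pending; pending now {c=8, e=27})
After op 6: visible(c) = 8 (pending={c=8, e=27}, committed={c=20, e=14})

Answer: 8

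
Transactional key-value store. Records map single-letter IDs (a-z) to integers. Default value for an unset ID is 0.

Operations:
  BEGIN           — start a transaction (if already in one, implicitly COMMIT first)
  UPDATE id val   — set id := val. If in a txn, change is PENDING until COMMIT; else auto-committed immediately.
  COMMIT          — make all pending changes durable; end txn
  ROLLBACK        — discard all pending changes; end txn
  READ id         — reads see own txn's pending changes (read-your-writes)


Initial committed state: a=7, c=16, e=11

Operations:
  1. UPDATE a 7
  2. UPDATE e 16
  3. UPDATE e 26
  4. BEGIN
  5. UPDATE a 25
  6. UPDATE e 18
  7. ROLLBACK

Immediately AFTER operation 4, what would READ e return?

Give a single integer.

Initial committed: {a=7, c=16, e=11}
Op 1: UPDATE a=7 (auto-commit; committed a=7)
Op 2: UPDATE e=16 (auto-commit; committed e=16)
Op 3: UPDATE e=26 (auto-commit; committed e=26)
Op 4: BEGIN: in_txn=True, pending={}
After op 4: visible(e) = 26 (pending={}, committed={a=7, c=16, e=26})

Answer: 26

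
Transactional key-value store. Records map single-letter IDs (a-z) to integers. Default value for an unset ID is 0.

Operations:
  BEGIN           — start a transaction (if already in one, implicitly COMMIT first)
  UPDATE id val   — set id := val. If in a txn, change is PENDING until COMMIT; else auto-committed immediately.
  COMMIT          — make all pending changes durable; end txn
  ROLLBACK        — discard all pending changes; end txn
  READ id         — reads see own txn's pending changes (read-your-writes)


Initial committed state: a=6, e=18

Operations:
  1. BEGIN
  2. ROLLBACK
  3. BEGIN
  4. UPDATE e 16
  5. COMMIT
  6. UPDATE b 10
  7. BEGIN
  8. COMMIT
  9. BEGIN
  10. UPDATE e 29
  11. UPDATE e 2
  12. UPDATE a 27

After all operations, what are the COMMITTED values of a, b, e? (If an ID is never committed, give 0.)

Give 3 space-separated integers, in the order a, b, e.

Initial committed: {a=6, e=18}
Op 1: BEGIN: in_txn=True, pending={}
Op 2: ROLLBACK: discarded pending []; in_txn=False
Op 3: BEGIN: in_txn=True, pending={}
Op 4: UPDATE e=16 (pending; pending now {e=16})
Op 5: COMMIT: merged ['e'] into committed; committed now {a=6, e=16}
Op 6: UPDATE b=10 (auto-commit; committed b=10)
Op 7: BEGIN: in_txn=True, pending={}
Op 8: COMMIT: merged [] into committed; committed now {a=6, b=10, e=16}
Op 9: BEGIN: in_txn=True, pending={}
Op 10: UPDATE e=29 (pending; pending now {e=29})
Op 11: UPDATE e=2 (pending; pending now {e=2})
Op 12: UPDATE a=27 (pending; pending now {a=27, e=2})
Final committed: {a=6, b=10, e=16}

Answer: 6 10 16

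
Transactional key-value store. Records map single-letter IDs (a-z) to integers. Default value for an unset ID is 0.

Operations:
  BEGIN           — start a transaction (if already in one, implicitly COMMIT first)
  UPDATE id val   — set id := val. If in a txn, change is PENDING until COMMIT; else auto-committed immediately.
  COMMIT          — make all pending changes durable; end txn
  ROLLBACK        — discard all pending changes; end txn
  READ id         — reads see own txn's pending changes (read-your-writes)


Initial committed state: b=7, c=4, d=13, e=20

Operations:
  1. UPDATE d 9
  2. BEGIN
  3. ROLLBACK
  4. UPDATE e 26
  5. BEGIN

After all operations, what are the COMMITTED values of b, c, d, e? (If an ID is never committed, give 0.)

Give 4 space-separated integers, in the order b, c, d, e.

Answer: 7 4 9 26

Derivation:
Initial committed: {b=7, c=4, d=13, e=20}
Op 1: UPDATE d=9 (auto-commit; committed d=9)
Op 2: BEGIN: in_txn=True, pending={}
Op 3: ROLLBACK: discarded pending []; in_txn=False
Op 4: UPDATE e=26 (auto-commit; committed e=26)
Op 5: BEGIN: in_txn=True, pending={}
Final committed: {b=7, c=4, d=9, e=26}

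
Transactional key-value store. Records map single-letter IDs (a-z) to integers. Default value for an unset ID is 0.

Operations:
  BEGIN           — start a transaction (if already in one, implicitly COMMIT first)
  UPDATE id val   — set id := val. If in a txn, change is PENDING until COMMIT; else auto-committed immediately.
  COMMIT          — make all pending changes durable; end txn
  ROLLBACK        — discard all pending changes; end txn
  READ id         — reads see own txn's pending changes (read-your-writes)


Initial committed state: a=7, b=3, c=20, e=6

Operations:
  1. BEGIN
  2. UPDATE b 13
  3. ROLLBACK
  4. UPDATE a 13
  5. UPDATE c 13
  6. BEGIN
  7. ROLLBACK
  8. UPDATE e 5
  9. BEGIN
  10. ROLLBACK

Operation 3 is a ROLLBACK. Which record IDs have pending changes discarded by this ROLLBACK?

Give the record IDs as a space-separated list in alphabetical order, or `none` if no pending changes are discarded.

Answer: b

Derivation:
Initial committed: {a=7, b=3, c=20, e=6}
Op 1: BEGIN: in_txn=True, pending={}
Op 2: UPDATE b=13 (pending; pending now {b=13})
Op 3: ROLLBACK: discarded pending ['b']; in_txn=False
Op 4: UPDATE a=13 (auto-commit; committed a=13)
Op 5: UPDATE c=13 (auto-commit; committed c=13)
Op 6: BEGIN: in_txn=True, pending={}
Op 7: ROLLBACK: discarded pending []; in_txn=False
Op 8: UPDATE e=5 (auto-commit; committed e=5)
Op 9: BEGIN: in_txn=True, pending={}
Op 10: ROLLBACK: discarded pending []; in_txn=False
ROLLBACK at op 3 discards: ['b']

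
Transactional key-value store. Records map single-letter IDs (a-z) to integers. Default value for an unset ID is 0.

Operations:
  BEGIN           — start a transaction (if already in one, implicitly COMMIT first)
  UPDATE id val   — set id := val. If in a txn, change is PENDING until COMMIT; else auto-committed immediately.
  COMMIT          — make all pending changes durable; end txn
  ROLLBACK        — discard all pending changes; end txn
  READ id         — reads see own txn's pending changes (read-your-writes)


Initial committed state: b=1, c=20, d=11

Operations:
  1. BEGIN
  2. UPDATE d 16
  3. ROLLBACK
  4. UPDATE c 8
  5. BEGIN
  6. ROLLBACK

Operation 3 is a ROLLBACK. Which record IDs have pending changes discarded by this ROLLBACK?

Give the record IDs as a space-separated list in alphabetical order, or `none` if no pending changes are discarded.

Initial committed: {b=1, c=20, d=11}
Op 1: BEGIN: in_txn=True, pending={}
Op 2: UPDATE d=16 (pending; pending now {d=16})
Op 3: ROLLBACK: discarded pending ['d']; in_txn=False
Op 4: UPDATE c=8 (auto-commit; committed c=8)
Op 5: BEGIN: in_txn=True, pending={}
Op 6: ROLLBACK: discarded pending []; in_txn=False
ROLLBACK at op 3 discards: ['d']

Answer: d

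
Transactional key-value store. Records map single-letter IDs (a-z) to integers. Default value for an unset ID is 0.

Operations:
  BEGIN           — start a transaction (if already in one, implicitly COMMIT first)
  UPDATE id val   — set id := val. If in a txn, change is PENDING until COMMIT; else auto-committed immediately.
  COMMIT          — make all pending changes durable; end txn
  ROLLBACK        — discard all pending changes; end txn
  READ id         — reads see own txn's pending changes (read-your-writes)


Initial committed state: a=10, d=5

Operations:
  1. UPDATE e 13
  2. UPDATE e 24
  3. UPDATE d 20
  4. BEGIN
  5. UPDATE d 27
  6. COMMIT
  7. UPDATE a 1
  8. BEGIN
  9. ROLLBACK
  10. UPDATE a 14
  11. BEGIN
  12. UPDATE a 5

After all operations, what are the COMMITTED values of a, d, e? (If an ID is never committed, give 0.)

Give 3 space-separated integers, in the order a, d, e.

Answer: 14 27 24

Derivation:
Initial committed: {a=10, d=5}
Op 1: UPDATE e=13 (auto-commit; committed e=13)
Op 2: UPDATE e=24 (auto-commit; committed e=24)
Op 3: UPDATE d=20 (auto-commit; committed d=20)
Op 4: BEGIN: in_txn=True, pending={}
Op 5: UPDATE d=27 (pending; pending now {d=27})
Op 6: COMMIT: merged ['d'] into committed; committed now {a=10, d=27, e=24}
Op 7: UPDATE a=1 (auto-commit; committed a=1)
Op 8: BEGIN: in_txn=True, pending={}
Op 9: ROLLBACK: discarded pending []; in_txn=False
Op 10: UPDATE a=14 (auto-commit; committed a=14)
Op 11: BEGIN: in_txn=True, pending={}
Op 12: UPDATE a=5 (pending; pending now {a=5})
Final committed: {a=14, d=27, e=24}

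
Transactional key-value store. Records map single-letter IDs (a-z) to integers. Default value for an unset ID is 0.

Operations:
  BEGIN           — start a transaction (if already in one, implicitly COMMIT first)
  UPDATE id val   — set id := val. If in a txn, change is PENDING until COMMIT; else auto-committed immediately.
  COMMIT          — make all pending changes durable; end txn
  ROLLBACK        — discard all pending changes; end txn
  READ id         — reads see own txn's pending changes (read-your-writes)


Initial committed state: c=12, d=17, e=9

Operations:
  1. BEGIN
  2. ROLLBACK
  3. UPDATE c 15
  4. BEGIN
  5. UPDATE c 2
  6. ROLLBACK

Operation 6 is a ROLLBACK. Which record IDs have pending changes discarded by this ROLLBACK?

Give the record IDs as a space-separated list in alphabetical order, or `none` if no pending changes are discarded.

Answer: c

Derivation:
Initial committed: {c=12, d=17, e=9}
Op 1: BEGIN: in_txn=True, pending={}
Op 2: ROLLBACK: discarded pending []; in_txn=False
Op 3: UPDATE c=15 (auto-commit; committed c=15)
Op 4: BEGIN: in_txn=True, pending={}
Op 5: UPDATE c=2 (pending; pending now {c=2})
Op 6: ROLLBACK: discarded pending ['c']; in_txn=False
ROLLBACK at op 6 discards: ['c']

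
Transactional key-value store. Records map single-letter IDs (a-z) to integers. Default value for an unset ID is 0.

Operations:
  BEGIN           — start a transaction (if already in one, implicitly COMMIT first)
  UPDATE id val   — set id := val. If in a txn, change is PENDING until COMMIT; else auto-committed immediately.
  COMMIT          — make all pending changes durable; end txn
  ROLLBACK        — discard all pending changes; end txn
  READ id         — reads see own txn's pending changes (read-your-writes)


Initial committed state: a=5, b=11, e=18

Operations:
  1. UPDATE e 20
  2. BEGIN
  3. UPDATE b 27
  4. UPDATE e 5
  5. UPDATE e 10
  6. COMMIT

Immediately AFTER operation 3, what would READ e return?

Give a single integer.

Initial committed: {a=5, b=11, e=18}
Op 1: UPDATE e=20 (auto-commit; committed e=20)
Op 2: BEGIN: in_txn=True, pending={}
Op 3: UPDATE b=27 (pending; pending now {b=27})
After op 3: visible(e) = 20 (pending={b=27}, committed={a=5, b=11, e=20})

Answer: 20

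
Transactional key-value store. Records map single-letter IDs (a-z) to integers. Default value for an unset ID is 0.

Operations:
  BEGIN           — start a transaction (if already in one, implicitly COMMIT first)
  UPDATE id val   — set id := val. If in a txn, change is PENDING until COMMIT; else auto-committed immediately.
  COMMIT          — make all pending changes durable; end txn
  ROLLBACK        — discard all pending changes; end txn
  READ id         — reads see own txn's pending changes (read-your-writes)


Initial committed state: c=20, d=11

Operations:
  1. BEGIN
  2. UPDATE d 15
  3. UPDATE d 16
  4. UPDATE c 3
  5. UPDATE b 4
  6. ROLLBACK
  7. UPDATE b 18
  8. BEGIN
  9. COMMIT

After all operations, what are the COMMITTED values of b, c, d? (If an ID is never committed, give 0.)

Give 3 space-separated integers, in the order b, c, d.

Initial committed: {c=20, d=11}
Op 1: BEGIN: in_txn=True, pending={}
Op 2: UPDATE d=15 (pending; pending now {d=15})
Op 3: UPDATE d=16 (pending; pending now {d=16})
Op 4: UPDATE c=3 (pending; pending now {c=3, d=16})
Op 5: UPDATE b=4 (pending; pending now {b=4, c=3, d=16})
Op 6: ROLLBACK: discarded pending ['b', 'c', 'd']; in_txn=False
Op 7: UPDATE b=18 (auto-commit; committed b=18)
Op 8: BEGIN: in_txn=True, pending={}
Op 9: COMMIT: merged [] into committed; committed now {b=18, c=20, d=11}
Final committed: {b=18, c=20, d=11}

Answer: 18 20 11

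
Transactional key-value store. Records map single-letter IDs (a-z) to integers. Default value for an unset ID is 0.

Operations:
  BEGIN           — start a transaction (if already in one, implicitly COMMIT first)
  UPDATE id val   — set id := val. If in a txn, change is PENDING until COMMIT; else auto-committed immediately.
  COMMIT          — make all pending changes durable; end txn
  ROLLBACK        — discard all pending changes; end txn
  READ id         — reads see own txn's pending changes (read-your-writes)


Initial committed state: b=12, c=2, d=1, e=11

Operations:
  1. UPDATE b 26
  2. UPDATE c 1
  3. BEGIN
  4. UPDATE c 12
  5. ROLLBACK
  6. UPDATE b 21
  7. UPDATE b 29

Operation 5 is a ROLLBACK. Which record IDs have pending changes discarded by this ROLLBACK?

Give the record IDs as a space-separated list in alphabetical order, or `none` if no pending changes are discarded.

Answer: c

Derivation:
Initial committed: {b=12, c=2, d=1, e=11}
Op 1: UPDATE b=26 (auto-commit; committed b=26)
Op 2: UPDATE c=1 (auto-commit; committed c=1)
Op 3: BEGIN: in_txn=True, pending={}
Op 4: UPDATE c=12 (pending; pending now {c=12})
Op 5: ROLLBACK: discarded pending ['c']; in_txn=False
Op 6: UPDATE b=21 (auto-commit; committed b=21)
Op 7: UPDATE b=29 (auto-commit; committed b=29)
ROLLBACK at op 5 discards: ['c']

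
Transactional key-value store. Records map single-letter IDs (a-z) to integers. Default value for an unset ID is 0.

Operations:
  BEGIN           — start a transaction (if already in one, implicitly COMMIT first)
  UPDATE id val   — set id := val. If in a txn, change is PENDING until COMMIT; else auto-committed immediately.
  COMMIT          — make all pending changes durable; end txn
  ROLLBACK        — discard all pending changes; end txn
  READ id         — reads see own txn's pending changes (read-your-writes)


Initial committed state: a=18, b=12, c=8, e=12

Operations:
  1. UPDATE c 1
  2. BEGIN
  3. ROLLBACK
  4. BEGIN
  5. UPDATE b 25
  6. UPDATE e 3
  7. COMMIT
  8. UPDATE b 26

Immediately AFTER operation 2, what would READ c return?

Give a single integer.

Answer: 1

Derivation:
Initial committed: {a=18, b=12, c=8, e=12}
Op 1: UPDATE c=1 (auto-commit; committed c=1)
Op 2: BEGIN: in_txn=True, pending={}
After op 2: visible(c) = 1 (pending={}, committed={a=18, b=12, c=1, e=12})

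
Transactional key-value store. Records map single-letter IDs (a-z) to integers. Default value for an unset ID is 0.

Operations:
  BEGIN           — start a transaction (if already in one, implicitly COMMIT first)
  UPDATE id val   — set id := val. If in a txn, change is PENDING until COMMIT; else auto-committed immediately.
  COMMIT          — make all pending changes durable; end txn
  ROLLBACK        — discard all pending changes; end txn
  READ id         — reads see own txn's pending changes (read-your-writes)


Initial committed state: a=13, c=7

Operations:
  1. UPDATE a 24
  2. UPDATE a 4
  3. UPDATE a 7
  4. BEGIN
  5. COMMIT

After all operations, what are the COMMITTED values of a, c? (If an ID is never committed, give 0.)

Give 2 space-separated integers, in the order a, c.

Initial committed: {a=13, c=7}
Op 1: UPDATE a=24 (auto-commit; committed a=24)
Op 2: UPDATE a=4 (auto-commit; committed a=4)
Op 3: UPDATE a=7 (auto-commit; committed a=7)
Op 4: BEGIN: in_txn=True, pending={}
Op 5: COMMIT: merged [] into committed; committed now {a=7, c=7}
Final committed: {a=7, c=7}

Answer: 7 7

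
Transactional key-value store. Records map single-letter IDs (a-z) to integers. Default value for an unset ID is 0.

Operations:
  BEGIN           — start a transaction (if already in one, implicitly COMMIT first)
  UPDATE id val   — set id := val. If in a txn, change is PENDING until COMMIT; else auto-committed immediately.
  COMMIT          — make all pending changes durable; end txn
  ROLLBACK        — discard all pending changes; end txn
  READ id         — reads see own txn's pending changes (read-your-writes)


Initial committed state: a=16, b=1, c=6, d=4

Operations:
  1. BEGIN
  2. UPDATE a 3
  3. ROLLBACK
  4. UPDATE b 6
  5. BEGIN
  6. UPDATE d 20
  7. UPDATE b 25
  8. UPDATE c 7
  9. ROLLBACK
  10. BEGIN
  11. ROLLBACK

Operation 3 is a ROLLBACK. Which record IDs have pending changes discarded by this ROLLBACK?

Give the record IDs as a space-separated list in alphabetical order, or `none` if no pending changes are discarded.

Initial committed: {a=16, b=1, c=6, d=4}
Op 1: BEGIN: in_txn=True, pending={}
Op 2: UPDATE a=3 (pending; pending now {a=3})
Op 3: ROLLBACK: discarded pending ['a']; in_txn=False
Op 4: UPDATE b=6 (auto-commit; committed b=6)
Op 5: BEGIN: in_txn=True, pending={}
Op 6: UPDATE d=20 (pending; pending now {d=20})
Op 7: UPDATE b=25 (pending; pending now {b=25, d=20})
Op 8: UPDATE c=7 (pending; pending now {b=25, c=7, d=20})
Op 9: ROLLBACK: discarded pending ['b', 'c', 'd']; in_txn=False
Op 10: BEGIN: in_txn=True, pending={}
Op 11: ROLLBACK: discarded pending []; in_txn=False
ROLLBACK at op 3 discards: ['a']

Answer: a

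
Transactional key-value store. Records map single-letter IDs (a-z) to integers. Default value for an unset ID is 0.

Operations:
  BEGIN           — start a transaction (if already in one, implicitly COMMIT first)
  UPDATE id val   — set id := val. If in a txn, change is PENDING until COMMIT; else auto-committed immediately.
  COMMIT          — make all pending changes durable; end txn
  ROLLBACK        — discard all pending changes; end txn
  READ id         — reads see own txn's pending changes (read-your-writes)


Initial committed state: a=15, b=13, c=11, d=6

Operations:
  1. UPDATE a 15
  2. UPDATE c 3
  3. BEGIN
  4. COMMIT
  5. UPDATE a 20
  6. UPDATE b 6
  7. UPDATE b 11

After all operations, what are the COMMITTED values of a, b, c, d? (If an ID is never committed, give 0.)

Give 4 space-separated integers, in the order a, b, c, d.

Answer: 20 11 3 6

Derivation:
Initial committed: {a=15, b=13, c=11, d=6}
Op 1: UPDATE a=15 (auto-commit; committed a=15)
Op 2: UPDATE c=3 (auto-commit; committed c=3)
Op 3: BEGIN: in_txn=True, pending={}
Op 4: COMMIT: merged [] into committed; committed now {a=15, b=13, c=3, d=6}
Op 5: UPDATE a=20 (auto-commit; committed a=20)
Op 6: UPDATE b=6 (auto-commit; committed b=6)
Op 7: UPDATE b=11 (auto-commit; committed b=11)
Final committed: {a=20, b=11, c=3, d=6}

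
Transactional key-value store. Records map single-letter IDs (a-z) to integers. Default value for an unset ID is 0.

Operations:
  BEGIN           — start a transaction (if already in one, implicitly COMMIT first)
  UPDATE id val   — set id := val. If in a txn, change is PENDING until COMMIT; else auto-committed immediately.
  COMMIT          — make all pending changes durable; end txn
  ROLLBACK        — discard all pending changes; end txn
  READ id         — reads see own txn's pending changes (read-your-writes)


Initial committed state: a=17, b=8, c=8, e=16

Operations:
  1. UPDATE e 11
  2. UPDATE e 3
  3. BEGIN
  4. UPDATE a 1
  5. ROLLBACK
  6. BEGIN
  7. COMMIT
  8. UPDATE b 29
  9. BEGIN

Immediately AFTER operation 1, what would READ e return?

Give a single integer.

Initial committed: {a=17, b=8, c=8, e=16}
Op 1: UPDATE e=11 (auto-commit; committed e=11)
After op 1: visible(e) = 11 (pending={}, committed={a=17, b=8, c=8, e=11})

Answer: 11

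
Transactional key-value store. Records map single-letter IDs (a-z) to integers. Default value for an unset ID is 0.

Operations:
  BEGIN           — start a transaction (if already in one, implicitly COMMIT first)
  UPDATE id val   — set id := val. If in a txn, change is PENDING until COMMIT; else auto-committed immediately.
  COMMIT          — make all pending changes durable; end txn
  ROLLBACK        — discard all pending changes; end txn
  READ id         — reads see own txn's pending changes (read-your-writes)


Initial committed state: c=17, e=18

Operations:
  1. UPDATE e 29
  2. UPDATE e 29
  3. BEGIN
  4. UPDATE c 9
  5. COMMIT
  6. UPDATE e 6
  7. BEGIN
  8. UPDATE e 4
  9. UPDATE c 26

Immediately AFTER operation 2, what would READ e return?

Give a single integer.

Initial committed: {c=17, e=18}
Op 1: UPDATE e=29 (auto-commit; committed e=29)
Op 2: UPDATE e=29 (auto-commit; committed e=29)
After op 2: visible(e) = 29 (pending={}, committed={c=17, e=29})

Answer: 29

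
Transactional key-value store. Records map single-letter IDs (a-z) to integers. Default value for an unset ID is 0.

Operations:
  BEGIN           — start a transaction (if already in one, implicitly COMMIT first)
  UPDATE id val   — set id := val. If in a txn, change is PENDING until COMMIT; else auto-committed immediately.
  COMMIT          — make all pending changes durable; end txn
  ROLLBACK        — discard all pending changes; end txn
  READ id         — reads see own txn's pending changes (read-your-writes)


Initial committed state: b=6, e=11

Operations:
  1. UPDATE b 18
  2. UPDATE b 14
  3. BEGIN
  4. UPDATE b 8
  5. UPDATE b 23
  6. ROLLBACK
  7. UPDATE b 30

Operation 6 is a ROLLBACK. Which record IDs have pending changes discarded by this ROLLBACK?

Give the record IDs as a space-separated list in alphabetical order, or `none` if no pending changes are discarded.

Initial committed: {b=6, e=11}
Op 1: UPDATE b=18 (auto-commit; committed b=18)
Op 2: UPDATE b=14 (auto-commit; committed b=14)
Op 3: BEGIN: in_txn=True, pending={}
Op 4: UPDATE b=8 (pending; pending now {b=8})
Op 5: UPDATE b=23 (pending; pending now {b=23})
Op 6: ROLLBACK: discarded pending ['b']; in_txn=False
Op 7: UPDATE b=30 (auto-commit; committed b=30)
ROLLBACK at op 6 discards: ['b']

Answer: b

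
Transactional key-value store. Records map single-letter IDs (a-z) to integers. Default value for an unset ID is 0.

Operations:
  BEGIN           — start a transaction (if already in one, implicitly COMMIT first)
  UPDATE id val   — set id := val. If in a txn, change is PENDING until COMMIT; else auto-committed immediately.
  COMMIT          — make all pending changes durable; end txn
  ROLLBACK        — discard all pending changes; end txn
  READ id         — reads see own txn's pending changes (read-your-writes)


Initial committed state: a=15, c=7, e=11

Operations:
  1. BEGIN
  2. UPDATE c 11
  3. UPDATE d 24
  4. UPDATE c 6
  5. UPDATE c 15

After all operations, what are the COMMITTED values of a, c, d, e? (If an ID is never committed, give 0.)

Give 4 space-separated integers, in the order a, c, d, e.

Initial committed: {a=15, c=7, e=11}
Op 1: BEGIN: in_txn=True, pending={}
Op 2: UPDATE c=11 (pending; pending now {c=11})
Op 3: UPDATE d=24 (pending; pending now {c=11, d=24})
Op 4: UPDATE c=6 (pending; pending now {c=6, d=24})
Op 5: UPDATE c=15 (pending; pending now {c=15, d=24})
Final committed: {a=15, c=7, e=11}

Answer: 15 7 0 11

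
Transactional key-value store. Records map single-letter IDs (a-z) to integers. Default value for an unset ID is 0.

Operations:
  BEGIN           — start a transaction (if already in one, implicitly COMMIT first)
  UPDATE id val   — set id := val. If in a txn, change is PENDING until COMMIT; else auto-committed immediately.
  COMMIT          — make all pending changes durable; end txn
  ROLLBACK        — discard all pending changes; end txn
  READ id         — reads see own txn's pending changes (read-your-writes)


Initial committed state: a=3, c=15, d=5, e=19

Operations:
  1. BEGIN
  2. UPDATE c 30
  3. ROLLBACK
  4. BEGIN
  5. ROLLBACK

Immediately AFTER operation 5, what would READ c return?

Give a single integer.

Initial committed: {a=3, c=15, d=5, e=19}
Op 1: BEGIN: in_txn=True, pending={}
Op 2: UPDATE c=30 (pending; pending now {c=30})
Op 3: ROLLBACK: discarded pending ['c']; in_txn=False
Op 4: BEGIN: in_txn=True, pending={}
Op 5: ROLLBACK: discarded pending []; in_txn=False
After op 5: visible(c) = 15 (pending={}, committed={a=3, c=15, d=5, e=19})

Answer: 15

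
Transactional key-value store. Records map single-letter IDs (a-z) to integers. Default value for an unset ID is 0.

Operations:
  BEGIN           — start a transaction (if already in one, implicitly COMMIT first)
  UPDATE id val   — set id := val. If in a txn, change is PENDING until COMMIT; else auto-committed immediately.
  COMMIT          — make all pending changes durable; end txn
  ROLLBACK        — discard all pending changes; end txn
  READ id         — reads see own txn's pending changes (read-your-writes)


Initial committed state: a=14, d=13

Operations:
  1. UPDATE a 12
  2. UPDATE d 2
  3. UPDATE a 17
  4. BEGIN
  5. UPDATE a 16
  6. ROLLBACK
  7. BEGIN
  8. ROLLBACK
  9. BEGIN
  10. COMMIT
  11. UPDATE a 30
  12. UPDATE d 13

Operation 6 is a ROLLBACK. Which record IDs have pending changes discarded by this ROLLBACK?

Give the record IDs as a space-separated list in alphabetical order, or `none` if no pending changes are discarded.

Initial committed: {a=14, d=13}
Op 1: UPDATE a=12 (auto-commit; committed a=12)
Op 2: UPDATE d=2 (auto-commit; committed d=2)
Op 3: UPDATE a=17 (auto-commit; committed a=17)
Op 4: BEGIN: in_txn=True, pending={}
Op 5: UPDATE a=16 (pending; pending now {a=16})
Op 6: ROLLBACK: discarded pending ['a']; in_txn=False
Op 7: BEGIN: in_txn=True, pending={}
Op 8: ROLLBACK: discarded pending []; in_txn=False
Op 9: BEGIN: in_txn=True, pending={}
Op 10: COMMIT: merged [] into committed; committed now {a=17, d=2}
Op 11: UPDATE a=30 (auto-commit; committed a=30)
Op 12: UPDATE d=13 (auto-commit; committed d=13)
ROLLBACK at op 6 discards: ['a']

Answer: a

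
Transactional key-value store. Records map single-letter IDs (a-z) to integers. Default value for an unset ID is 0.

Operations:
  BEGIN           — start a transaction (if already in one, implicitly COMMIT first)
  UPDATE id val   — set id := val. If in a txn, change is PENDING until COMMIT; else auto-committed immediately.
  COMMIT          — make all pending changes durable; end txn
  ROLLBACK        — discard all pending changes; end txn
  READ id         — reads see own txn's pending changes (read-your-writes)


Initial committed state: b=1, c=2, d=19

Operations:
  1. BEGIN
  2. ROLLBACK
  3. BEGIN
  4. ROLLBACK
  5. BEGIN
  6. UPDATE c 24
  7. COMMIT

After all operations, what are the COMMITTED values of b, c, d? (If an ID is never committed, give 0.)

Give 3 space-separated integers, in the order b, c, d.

Answer: 1 24 19

Derivation:
Initial committed: {b=1, c=2, d=19}
Op 1: BEGIN: in_txn=True, pending={}
Op 2: ROLLBACK: discarded pending []; in_txn=False
Op 3: BEGIN: in_txn=True, pending={}
Op 4: ROLLBACK: discarded pending []; in_txn=False
Op 5: BEGIN: in_txn=True, pending={}
Op 6: UPDATE c=24 (pending; pending now {c=24})
Op 7: COMMIT: merged ['c'] into committed; committed now {b=1, c=24, d=19}
Final committed: {b=1, c=24, d=19}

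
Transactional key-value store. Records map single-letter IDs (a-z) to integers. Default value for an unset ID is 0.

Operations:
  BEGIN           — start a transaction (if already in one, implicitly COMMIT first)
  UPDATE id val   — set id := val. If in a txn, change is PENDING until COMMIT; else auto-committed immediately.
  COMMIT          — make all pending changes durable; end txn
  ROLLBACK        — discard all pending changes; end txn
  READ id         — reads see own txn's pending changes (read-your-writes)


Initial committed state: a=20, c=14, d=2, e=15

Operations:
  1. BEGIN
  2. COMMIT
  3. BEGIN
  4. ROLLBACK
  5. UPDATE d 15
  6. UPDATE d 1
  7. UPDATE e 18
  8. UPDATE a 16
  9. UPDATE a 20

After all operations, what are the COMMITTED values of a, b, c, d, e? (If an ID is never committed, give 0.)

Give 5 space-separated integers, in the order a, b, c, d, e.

Answer: 20 0 14 1 18

Derivation:
Initial committed: {a=20, c=14, d=2, e=15}
Op 1: BEGIN: in_txn=True, pending={}
Op 2: COMMIT: merged [] into committed; committed now {a=20, c=14, d=2, e=15}
Op 3: BEGIN: in_txn=True, pending={}
Op 4: ROLLBACK: discarded pending []; in_txn=False
Op 5: UPDATE d=15 (auto-commit; committed d=15)
Op 6: UPDATE d=1 (auto-commit; committed d=1)
Op 7: UPDATE e=18 (auto-commit; committed e=18)
Op 8: UPDATE a=16 (auto-commit; committed a=16)
Op 9: UPDATE a=20 (auto-commit; committed a=20)
Final committed: {a=20, c=14, d=1, e=18}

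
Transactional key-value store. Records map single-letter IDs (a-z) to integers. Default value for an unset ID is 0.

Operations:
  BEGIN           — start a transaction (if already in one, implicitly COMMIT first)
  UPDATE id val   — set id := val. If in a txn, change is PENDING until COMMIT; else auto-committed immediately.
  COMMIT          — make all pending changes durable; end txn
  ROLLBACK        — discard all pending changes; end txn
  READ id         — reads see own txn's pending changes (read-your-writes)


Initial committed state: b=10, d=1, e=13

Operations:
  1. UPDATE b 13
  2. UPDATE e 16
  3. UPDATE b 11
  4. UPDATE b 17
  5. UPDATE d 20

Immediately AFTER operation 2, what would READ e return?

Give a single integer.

Initial committed: {b=10, d=1, e=13}
Op 1: UPDATE b=13 (auto-commit; committed b=13)
Op 2: UPDATE e=16 (auto-commit; committed e=16)
After op 2: visible(e) = 16 (pending={}, committed={b=13, d=1, e=16})

Answer: 16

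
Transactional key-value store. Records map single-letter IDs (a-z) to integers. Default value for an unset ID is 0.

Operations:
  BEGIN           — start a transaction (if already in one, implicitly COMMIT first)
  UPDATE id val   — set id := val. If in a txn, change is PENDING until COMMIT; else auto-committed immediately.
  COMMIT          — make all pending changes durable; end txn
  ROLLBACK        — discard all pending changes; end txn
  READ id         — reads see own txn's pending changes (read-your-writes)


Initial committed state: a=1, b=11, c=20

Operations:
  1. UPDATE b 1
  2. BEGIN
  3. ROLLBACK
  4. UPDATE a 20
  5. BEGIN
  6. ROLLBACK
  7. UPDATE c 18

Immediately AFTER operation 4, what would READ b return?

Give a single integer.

Initial committed: {a=1, b=11, c=20}
Op 1: UPDATE b=1 (auto-commit; committed b=1)
Op 2: BEGIN: in_txn=True, pending={}
Op 3: ROLLBACK: discarded pending []; in_txn=False
Op 4: UPDATE a=20 (auto-commit; committed a=20)
After op 4: visible(b) = 1 (pending={}, committed={a=20, b=1, c=20})

Answer: 1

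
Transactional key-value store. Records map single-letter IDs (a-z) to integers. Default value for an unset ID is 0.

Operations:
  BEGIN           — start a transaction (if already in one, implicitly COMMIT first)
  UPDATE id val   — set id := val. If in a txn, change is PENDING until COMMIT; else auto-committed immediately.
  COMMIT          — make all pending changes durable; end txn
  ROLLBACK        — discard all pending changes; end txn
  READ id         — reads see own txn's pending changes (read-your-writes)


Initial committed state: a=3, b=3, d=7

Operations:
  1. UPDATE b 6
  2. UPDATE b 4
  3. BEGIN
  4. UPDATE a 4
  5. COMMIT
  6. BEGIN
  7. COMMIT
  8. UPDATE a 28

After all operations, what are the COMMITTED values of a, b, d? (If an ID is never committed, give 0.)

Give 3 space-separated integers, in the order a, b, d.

Initial committed: {a=3, b=3, d=7}
Op 1: UPDATE b=6 (auto-commit; committed b=6)
Op 2: UPDATE b=4 (auto-commit; committed b=4)
Op 3: BEGIN: in_txn=True, pending={}
Op 4: UPDATE a=4 (pending; pending now {a=4})
Op 5: COMMIT: merged ['a'] into committed; committed now {a=4, b=4, d=7}
Op 6: BEGIN: in_txn=True, pending={}
Op 7: COMMIT: merged [] into committed; committed now {a=4, b=4, d=7}
Op 8: UPDATE a=28 (auto-commit; committed a=28)
Final committed: {a=28, b=4, d=7}

Answer: 28 4 7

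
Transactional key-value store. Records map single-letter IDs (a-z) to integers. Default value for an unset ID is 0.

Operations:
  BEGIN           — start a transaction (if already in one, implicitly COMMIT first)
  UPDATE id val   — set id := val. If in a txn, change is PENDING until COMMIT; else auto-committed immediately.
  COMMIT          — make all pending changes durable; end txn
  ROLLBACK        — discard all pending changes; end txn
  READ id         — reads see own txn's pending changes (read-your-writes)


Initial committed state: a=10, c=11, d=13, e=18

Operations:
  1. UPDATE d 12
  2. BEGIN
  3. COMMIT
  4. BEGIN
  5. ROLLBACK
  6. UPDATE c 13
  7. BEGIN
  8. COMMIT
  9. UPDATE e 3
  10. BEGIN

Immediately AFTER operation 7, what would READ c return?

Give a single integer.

Answer: 13

Derivation:
Initial committed: {a=10, c=11, d=13, e=18}
Op 1: UPDATE d=12 (auto-commit; committed d=12)
Op 2: BEGIN: in_txn=True, pending={}
Op 3: COMMIT: merged [] into committed; committed now {a=10, c=11, d=12, e=18}
Op 4: BEGIN: in_txn=True, pending={}
Op 5: ROLLBACK: discarded pending []; in_txn=False
Op 6: UPDATE c=13 (auto-commit; committed c=13)
Op 7: BEGIN: in_txn=True, pending={}
After op 7: visible(c) = 13 (pending={}, committed={a=10, c=13, d=12, e=18})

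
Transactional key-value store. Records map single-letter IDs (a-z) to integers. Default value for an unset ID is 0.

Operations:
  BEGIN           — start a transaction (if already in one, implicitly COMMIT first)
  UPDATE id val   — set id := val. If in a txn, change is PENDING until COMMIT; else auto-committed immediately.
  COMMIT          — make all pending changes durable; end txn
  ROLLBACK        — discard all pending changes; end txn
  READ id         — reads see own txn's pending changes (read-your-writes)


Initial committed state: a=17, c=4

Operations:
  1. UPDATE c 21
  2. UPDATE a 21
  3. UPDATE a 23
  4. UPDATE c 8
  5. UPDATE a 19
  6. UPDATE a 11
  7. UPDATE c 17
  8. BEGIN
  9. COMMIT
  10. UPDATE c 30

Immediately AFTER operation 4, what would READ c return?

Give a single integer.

Initial committed: {a=17, c=4}
Op 1: UPDATE c=21 (auto-commit; committed c=21)
Op 2: UPDATE a=21 (auto-commit; committed a=21)
Op 3: UPDATE a=23 (auto-commit; committed a=23)
Op 4: UPDATE c=8 (auto-commit; committed c=8)
After op 4: visible(c) = 8 (pending={}, committed={a=23, c=8})

Answer: 8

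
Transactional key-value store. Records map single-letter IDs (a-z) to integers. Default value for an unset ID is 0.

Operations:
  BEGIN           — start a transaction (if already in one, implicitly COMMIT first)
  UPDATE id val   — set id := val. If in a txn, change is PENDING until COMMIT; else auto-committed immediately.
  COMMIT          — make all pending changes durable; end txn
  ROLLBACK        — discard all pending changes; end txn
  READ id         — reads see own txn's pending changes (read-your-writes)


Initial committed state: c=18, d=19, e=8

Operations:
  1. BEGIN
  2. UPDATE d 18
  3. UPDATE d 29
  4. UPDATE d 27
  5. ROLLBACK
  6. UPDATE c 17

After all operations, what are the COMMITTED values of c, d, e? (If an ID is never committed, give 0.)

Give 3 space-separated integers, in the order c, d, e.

Initial committed: {c=18, d=19, e=8}
Op 1: BEGIN: in_txn=True, pending={}
Op 2: UPDATE d=18 (pending; pending now {d=18})
Op 3: UPDATE d=29 (pending; pending now {d=29})
Op 4: UPDATE d=27 (pending; pending now {d=27})
Op 5: ROLLBACK: discarded pending ['d']; in_txn=False
Op 6: UPDATE c=17 (auto-commit; committed c=17)
Final committed: {c=17, d=19, e=8}

Answer: 17 19 8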